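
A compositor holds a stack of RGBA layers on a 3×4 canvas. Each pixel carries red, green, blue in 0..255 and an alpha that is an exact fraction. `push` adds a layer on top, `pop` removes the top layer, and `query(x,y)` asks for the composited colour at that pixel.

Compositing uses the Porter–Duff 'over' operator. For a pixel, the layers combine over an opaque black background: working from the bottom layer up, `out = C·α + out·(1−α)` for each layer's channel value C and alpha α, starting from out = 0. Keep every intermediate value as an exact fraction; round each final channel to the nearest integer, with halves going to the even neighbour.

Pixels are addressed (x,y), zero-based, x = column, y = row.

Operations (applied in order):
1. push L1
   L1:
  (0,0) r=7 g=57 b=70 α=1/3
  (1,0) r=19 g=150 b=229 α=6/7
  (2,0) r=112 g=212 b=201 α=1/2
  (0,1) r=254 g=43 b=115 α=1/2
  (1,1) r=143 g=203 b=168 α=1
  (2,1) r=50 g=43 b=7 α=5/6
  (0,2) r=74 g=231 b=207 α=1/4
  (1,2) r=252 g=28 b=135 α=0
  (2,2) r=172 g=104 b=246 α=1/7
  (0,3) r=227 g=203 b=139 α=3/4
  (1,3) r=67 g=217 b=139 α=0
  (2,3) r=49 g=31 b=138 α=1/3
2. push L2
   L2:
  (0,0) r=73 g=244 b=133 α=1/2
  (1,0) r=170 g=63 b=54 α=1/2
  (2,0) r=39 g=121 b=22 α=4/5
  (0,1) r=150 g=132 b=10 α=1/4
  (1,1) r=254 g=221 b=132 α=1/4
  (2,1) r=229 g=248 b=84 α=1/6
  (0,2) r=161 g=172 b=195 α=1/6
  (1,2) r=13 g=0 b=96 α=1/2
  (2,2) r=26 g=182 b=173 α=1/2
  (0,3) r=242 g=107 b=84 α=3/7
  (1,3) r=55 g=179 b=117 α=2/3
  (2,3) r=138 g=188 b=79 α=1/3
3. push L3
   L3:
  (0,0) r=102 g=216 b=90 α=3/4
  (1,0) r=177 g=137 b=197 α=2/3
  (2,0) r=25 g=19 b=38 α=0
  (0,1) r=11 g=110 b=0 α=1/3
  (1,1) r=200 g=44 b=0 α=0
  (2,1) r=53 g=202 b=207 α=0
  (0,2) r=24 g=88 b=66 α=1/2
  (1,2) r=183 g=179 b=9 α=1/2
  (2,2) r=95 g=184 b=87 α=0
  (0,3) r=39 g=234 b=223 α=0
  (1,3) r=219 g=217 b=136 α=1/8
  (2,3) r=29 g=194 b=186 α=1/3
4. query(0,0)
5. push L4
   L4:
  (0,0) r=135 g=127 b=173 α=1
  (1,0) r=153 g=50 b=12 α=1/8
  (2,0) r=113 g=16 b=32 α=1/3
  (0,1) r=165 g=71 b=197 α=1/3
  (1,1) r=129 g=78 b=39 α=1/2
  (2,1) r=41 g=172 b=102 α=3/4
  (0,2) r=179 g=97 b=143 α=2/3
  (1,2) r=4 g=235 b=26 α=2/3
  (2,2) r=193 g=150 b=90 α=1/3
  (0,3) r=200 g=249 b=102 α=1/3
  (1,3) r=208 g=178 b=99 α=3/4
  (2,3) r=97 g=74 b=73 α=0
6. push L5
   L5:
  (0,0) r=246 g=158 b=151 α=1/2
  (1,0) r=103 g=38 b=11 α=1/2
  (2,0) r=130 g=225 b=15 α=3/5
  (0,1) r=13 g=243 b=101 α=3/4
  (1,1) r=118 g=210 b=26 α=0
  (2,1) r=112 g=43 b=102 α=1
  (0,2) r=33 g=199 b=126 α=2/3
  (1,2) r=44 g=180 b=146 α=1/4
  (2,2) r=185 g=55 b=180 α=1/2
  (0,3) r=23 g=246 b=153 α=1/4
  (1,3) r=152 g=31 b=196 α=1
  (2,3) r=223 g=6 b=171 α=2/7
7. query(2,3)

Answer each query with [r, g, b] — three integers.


query (0,0) [L1,L2,L3] — begin 0,0,0
L1 α=1/3: [7/3, 19, 70/3]
L2 α=1/2: [113/3, 263/2, 469/6]
L3 α=3/4: [1031/12, 1559/8, 2089/24]
rounded: [86, 195, 87]

(2,3) stack=L1,L2,L3,L4,L5; from [0,0,0]:
L1 α=1/3: [49/3, 31/3, 46]
L2 α=1/3: [512/9, 626/9, 57]
L3 α=1/3: [1285/27, 2998/27, 100]
L4 α=0: [1285/27, 2998/27, 100]
L5 α=2/7: [18467/189, 15314/189, 842/7]
rounded: [98, 81, 120]


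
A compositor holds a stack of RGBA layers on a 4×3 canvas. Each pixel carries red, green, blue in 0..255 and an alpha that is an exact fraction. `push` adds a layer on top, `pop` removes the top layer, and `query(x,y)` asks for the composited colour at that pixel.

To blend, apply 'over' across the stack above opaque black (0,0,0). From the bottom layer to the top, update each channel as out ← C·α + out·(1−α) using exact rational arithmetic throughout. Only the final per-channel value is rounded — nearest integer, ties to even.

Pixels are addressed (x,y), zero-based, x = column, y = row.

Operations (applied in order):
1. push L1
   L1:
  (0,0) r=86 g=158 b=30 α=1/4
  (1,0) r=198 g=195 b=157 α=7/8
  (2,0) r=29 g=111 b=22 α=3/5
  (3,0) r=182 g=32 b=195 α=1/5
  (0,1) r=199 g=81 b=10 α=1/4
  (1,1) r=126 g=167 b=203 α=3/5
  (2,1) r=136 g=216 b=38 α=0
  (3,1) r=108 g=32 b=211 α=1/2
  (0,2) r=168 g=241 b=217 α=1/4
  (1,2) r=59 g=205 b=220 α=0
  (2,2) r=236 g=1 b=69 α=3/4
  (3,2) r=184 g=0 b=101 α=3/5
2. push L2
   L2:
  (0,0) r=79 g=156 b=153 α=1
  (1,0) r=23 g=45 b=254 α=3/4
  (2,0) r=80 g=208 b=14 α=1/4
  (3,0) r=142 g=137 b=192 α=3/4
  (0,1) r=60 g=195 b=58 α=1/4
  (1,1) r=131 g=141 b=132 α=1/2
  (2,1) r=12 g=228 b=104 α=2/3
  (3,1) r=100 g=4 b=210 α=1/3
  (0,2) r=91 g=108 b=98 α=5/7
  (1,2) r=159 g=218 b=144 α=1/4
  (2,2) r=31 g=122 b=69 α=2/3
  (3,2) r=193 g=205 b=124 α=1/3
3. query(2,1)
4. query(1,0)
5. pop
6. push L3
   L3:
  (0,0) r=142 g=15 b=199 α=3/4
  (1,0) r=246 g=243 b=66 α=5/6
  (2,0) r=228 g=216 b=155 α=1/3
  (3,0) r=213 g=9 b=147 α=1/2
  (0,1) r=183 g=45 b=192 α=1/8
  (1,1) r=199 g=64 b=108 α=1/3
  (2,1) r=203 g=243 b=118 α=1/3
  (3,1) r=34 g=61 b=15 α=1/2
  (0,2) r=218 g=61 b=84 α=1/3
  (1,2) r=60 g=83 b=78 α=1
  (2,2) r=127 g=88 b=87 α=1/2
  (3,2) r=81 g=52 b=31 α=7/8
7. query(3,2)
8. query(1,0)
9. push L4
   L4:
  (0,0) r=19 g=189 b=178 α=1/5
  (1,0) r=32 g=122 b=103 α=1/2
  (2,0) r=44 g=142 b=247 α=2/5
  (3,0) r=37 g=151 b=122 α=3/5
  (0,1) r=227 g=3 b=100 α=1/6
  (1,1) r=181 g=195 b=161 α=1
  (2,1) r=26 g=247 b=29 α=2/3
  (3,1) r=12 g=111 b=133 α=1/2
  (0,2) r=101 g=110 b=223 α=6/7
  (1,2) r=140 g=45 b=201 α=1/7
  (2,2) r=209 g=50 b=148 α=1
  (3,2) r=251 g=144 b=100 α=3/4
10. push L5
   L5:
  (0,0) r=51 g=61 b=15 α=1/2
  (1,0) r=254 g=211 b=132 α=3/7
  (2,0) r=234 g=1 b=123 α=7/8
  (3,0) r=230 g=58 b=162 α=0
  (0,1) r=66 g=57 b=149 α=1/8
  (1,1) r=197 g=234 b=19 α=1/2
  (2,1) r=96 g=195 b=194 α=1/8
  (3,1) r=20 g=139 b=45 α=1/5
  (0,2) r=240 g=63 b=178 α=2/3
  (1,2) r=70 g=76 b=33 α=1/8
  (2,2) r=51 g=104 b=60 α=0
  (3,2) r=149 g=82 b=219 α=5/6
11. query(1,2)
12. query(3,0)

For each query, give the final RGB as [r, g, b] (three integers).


query (2,1) [L1,L2] — begin 0,0,0
L1 α=0: [0, 0, 0]
L2 α=2/3: [8, 152, 208/3]
rounded: [8, 152, 69]

at x=1,y=0 over L1,L2:
L1 α=7/8: [693/4, 1365/8, 1099/8]
L2 α=3/4: [969/16, 2445/32, 7195/32]
→ [61, 76, 225]

query (3,2) [L1,L3] — begin 0,0,0
+L1 (α=3/5) → [552/5, 0, 303/5]
+L3 (α=7/8) → [3387/40, 91/2, 347/10]
rounded: [85, 46, 35]

query (1,0) [L1,L3] — begin 0,0,0
after L1 α=7/8: [693/4, 1365/8, 1099/8]
after L3 α=5/6: [1871/8, 3695/16, 3739/48]
rounded: [234, 231, 78]

query (1,2) [L1,L3,L4,L5] — begin 0,0,0
+L1 (α=0) → [0, 0, 0]
+L3 (α=1) → [60, 83, 78]
+L4 (α=1/7) → [500/7, 543/7, 669/7]
+L5 (α=1/8) → [285/4, 619/8, 351/4]
= [71, 77, 88]

at x=3,y=0 over L1,L3,L4,L5:
L1 α=1/5: [182/5, 32/5, 39]
L3 α=1/2: [1247/10, 77/10, 93]
L4 α=3/5: [1802/25, 2342/25, 552/5]
L5 α=0: [1802/25, 2342/25, 552/5]
→ [72, 94, 110]


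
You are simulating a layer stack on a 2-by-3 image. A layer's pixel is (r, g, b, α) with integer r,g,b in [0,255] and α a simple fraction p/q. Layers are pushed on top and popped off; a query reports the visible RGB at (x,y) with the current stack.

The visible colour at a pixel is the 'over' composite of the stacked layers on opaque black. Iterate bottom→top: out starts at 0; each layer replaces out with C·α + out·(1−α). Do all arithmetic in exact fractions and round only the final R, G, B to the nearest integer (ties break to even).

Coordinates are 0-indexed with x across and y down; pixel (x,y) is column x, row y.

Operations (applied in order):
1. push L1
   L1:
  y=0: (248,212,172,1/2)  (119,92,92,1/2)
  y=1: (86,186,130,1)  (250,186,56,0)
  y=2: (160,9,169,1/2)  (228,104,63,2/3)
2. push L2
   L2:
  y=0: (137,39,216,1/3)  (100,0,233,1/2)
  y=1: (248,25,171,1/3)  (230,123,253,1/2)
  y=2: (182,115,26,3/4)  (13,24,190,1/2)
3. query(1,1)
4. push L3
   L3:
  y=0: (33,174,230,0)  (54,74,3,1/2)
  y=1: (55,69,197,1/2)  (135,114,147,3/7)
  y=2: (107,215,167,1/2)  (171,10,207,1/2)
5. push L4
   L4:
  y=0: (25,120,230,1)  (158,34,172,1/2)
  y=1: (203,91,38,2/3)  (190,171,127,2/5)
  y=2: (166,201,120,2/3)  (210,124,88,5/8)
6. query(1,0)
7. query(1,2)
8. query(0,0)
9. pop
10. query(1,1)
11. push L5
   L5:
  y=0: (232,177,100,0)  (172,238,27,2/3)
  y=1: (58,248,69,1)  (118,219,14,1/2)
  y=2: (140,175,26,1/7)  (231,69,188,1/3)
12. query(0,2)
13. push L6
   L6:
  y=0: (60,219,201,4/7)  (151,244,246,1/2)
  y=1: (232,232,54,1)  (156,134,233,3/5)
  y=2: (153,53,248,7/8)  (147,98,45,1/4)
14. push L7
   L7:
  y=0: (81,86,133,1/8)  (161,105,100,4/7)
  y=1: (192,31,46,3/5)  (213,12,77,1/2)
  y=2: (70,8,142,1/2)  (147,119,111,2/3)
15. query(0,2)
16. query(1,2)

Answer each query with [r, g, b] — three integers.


(1,1) stack=L1,L2; from [0,0,0]:
+L1 (α=0) → [0, 0, 0]
+L2 (α=1/2) → [115, 123/2, 253/2]
rounded: [115, 62, 126]

at x=1,y=0 over L1,L2,L3,L4:
+L1 (α=1/2) → [119/2, 46, 46]
+L2 (α=1/2) → [319/4, 23, 279/2]
+L3 (α=1/2) → [535/8, 97/2, 285/4]
+L4 (α=1/2) → [1799/16, 165/4, 973/8]
→ [112, 41, 122]

at x=1,y=2 over L1,L2,L3,L4:
L1 α=2/3: [152, 208/3, 42]
L2 α=1/2: [165/2, 140/3, 116]
L3 α=1/2: [507/4, 85/3, 323/2]
L4 α=5/8: [5721/32, 705/8, 1849/16]
rounded: [179, 88, 116]

(0,0) stack=L1,L2,L3,L4; from [0,0,0]:
L1 α=1/2: [124, 106, 86]
L2 α=1/3: [385/3, 251/3, 388/3]
L3 α=0: [385/3, 251/3, 388/3]
L4 α=1: [25, 120, 230]
→ [25, 120, 230]

query (1,1) [L1,L2,L3] — begin 0,0,0
L1 α=0: [0, 0, 0]
L2 α=1/2: [115, 123/2, 253/2]
L3 α=3/7: [865/7, 84, 947/7]
rounded: [124, 84, 135]

query (0,2) [L1,L2,L3,L5] — begin 0,0,0
+L1 (α=1/2) → [80, 9/2, 169/2]
+L2 (α=3/4) → [313/2, 699/8, 325/8]
+L3 (α=1/2) → [527/4, 2419/16, 1661/16]
+L5 (α=1/7) → [1861/14, 8657/56, 5191/56]
rounded: [133, 155, 93]

at x=0,y=2 over L1,L2,L3,L5,L6,L7:
+L1 (α=1/2) → [80, 9/2, 169/2]
+L2 (α=3/4) → [313/2, 699/8, 325/8]
+L3 (α=1/2) → [527/4, 2419/16, 1661/16]
+L5 (α=1/7) → [1861/14, 8657/56, 5191/56]
+L6 (α=7/8) → [16855/112, 29433/448, 102407/448]
+L7 (α=1/2) → [24695/224, 33017/896, 166023/896]
= [110, 37, 185]

at x=1,y=2 over L1,L2,L3,L5,L6,L7:
+L1 (α=2/3) → [152, 208/3, 42]
+L2 (α=1/2) → [165/2, 140/3, 116]
+L3 (α=1/2) → [507/4, 85/3, 323/2]
+L5 (α=1/3) → [323/2, 377/9, 511/3]
+L6 (α=1/4) → [1263/8, 671/12, 139]
+L7 (α=2/3) → [1205/8, 3527/36, 361/3]
→ [151, 98, 120]


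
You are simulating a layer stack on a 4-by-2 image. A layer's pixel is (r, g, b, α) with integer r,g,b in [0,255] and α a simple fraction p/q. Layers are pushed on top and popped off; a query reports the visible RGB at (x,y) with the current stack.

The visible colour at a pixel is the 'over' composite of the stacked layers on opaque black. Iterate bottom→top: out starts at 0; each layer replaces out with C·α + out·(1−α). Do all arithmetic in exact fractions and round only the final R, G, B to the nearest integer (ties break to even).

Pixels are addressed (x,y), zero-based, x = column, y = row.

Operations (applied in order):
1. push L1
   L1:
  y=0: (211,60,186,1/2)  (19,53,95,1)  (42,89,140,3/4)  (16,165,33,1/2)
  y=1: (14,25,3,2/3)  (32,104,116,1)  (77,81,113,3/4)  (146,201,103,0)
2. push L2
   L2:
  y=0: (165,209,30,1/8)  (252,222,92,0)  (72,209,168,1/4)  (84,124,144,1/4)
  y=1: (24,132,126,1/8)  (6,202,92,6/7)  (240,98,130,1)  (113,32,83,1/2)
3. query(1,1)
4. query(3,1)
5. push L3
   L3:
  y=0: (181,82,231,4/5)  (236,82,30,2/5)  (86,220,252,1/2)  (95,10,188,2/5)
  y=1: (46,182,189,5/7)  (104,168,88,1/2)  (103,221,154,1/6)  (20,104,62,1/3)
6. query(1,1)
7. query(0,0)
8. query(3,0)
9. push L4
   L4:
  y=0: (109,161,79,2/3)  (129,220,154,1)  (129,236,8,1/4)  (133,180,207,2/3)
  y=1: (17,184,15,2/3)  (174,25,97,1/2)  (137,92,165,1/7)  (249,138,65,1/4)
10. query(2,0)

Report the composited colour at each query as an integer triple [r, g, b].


at x=1,y=1 over L1,L2:
+L1 (α=1) → [32, 104, 116]
+L2 (α=6/7) → [68/7, 188, 668/7]
rounded: [10, 188, 95]

at x=3,y=1 over L1,L2:
after L1 α=0: [0, 0, 0]
after L2 α=1/2: [113/2, 16, 83/2]
= [56, 16, 42]

(1,1) stack=L1,L2,L3; from [0,0,0]:
L1 α=1: [32, 104, 116]
L2 α=6/7: [68/7, 188, 668/7]
L3 α=1/2: [398/7, 178, 642/7]
rounded: [57, 178, 92]

query (0,0) [L1,L2,L3] — begin 0,0,0
+L1 (α=1/2) → [211/2, 30, 93]
+L2 (α=1/8) → [1807/16, 419/8, 681/8]
+L3 (α=4/5) → [13391/80, 3043/40, 8073/40]
→ [167, 76, 202]

query (3,0) [L1,L2,L3] — begin 0,0,0
+L1 (α=1/2) → [8, 165/2, 33/2]
+L2 (α=1/4) → [27, 743/8, 387/8]
+L3 (α=2/5) → [271/5, 2389/40, 4169/40]
rounded: [54, 60, 104]

at x=2,y=0 over L1,L2,L3,L4:
L1 α=3/4: [63/2, 267/4, 105]
L2 α=1/4: [333/8, 1637/16, 483/4]
L3 α=1/2: [1021/16, 5157/32, 1491/8]
L4 α=1/4: [5127/64, 23023/128, 4537/32]
→ [80, 180, 142]


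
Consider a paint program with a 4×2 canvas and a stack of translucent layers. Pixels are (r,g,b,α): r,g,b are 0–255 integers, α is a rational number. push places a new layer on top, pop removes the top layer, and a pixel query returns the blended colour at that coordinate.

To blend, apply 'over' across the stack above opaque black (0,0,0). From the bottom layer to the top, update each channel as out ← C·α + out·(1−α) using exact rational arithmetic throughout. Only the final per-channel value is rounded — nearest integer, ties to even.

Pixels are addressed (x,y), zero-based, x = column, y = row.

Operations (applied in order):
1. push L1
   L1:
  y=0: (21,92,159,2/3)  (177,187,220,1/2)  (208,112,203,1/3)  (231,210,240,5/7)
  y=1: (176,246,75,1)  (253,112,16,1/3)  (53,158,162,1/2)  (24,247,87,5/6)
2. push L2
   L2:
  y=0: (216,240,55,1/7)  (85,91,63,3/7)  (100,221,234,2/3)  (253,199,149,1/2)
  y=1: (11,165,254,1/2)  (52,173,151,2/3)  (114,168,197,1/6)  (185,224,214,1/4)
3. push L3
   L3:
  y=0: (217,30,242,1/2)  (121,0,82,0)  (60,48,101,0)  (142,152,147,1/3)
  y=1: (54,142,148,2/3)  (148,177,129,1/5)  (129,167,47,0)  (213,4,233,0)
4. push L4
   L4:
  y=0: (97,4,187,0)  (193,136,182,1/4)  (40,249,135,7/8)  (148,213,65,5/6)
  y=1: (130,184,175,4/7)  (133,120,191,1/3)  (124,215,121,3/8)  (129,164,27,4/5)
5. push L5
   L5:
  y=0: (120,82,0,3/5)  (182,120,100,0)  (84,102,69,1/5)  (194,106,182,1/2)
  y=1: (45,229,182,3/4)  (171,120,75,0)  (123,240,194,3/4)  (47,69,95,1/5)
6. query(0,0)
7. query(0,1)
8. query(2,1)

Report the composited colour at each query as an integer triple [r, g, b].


query (0,0) [L1,L2,L3,L4,L5] — begin 0,0,0
after L1 α=2/3: [14, 184/3, 106]
after L2 α=1/7: [300/7, 608/7, 691/7]
after L3 α=1/2: [1819/14, 409/7, 2385/14]
after L4 α=0: [1819/14, 409/7, 2385/14]
after L5 α=3/5: [4339/35, 508/7, 477/7]
= [124, 73, 68]

(0,1) stack=L1,L2,L3,L4,L5; from [0,0,0]:
after L1 α=1: [176, 246, 75]
after L2 α=1/2: [187/2, 411/2, 329/2]
after L3 α=2/3: [403/6, 979/6, 307/2]
after L4 α=4/7: [1443/14, 2451/14, 2321/14]
after L5 α=3/4: [3333/56, 12069/56, 9965/56]
→ [60, 216, 178]

query (2,1) [L1,L2,L3,L4,L5] — begin 0,0,0
+L1 (α=1/2) → [53/2, 79, 81]
+L2 (α=1/6) → [493/12, 563/6, 301/3]
+L3 (α=0) → [493/12, 563/6, 301/3]
+L4 (α=3/8) → [6929/96, 6685/48, 1297/12]
+L5 (α=3/4) → [42353/384, 41245/192, 8281/48]
→ [110, 215, 173]


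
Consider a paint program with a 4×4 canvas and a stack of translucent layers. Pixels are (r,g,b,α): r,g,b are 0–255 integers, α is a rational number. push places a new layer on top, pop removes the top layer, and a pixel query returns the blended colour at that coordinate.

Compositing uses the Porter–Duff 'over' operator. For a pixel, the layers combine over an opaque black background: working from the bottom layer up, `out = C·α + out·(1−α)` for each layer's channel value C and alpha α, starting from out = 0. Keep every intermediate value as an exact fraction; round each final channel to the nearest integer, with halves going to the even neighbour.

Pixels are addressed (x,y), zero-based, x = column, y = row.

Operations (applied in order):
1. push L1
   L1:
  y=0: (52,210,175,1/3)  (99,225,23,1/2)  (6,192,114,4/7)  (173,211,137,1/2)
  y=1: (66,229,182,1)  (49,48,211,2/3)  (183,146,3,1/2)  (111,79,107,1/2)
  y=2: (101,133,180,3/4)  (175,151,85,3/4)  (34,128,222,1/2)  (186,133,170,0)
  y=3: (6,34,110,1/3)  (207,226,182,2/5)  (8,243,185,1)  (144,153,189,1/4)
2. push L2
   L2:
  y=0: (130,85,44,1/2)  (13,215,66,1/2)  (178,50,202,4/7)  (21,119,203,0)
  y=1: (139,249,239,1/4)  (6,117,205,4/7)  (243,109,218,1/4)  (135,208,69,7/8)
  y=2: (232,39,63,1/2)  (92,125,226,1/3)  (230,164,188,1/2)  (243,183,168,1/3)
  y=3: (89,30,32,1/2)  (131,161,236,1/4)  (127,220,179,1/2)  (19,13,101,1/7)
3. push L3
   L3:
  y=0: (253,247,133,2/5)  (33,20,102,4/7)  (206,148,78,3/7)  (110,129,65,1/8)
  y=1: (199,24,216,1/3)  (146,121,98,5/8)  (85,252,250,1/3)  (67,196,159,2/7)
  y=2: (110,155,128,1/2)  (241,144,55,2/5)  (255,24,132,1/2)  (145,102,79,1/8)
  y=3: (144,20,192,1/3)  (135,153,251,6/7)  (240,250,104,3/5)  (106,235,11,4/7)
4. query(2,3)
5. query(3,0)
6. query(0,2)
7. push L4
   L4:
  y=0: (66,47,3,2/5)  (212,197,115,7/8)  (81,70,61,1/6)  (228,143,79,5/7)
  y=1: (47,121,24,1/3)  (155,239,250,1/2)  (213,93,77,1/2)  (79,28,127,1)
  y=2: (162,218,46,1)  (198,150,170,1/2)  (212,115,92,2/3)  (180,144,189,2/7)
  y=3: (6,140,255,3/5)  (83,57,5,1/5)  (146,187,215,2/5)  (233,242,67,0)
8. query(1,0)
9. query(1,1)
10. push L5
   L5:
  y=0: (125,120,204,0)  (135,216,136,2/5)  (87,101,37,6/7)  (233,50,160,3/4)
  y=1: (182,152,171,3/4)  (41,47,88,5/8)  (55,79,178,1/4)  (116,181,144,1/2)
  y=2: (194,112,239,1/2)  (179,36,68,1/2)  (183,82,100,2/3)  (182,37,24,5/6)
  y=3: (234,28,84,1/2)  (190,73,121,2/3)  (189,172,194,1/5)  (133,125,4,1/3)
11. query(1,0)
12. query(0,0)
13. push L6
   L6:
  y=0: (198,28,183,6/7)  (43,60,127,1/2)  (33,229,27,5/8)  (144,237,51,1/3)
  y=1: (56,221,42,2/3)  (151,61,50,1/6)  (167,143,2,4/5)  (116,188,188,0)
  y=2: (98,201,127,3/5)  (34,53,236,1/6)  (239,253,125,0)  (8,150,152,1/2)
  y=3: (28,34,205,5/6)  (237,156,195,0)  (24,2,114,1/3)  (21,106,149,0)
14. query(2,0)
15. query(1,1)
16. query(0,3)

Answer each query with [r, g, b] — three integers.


(2,3) stack=L1,L2,L3; from [0,0,0]:
L1 α=1: [8, 243, 185]
L2 α=1/2: [135/2, 463/2, 182]
L3 α=3/5: [171, 1213/5, 676/5]
= [171, 243, 135]

at x=3,y=0 over L1,L2,L3:
+L1 (α=1/2) → [173/2, 211/2, 137/2]
+L2 (α=0) → [173/2, 211/2, 137/2]
+L3 (α=1/8) → [1431/16, 1735/16, 1089/16]
→ [89, 108, 68]

(0,2) stack=L1,L2,L3; from [0,0,0]:
after L1 α=3/4: [303/4, 399/4, 135]
after L2 α=1/2: [1231/8, 555/8, 99]
after L3 α=1/2: [2111/16, 1795/16, 227/2]
→ [132, 112, 114]

(1,0) stack=L1,L2,L3,L4; from [0,0,0]:
after L1 α=1/2: [99/2, 225/2, 23/2]
after L2 α=1/2: [125/4, 655/4, 155/4]
after L3 α=4/7: [129/4, 2285/28, 2097/28]
after L4 α=7/8: [6065/32, 40897/224, 24637/224]
rounded: [190, 183, 110]

at x=1,y=1 over L1,L2,L3,L4:
after L1 α=2/3: [98/3, 32, 422/3]
after L2 α=4/7: [122/7, 564/7, 1242/7]
after L3 α=5/8: [1369/14, 5927/56, 1789/14]
after L4 α=1/2: [3539/28, 19311/112, 5289/28]
rounded: [126, 172, 189]

at x=1,y=0 over L1,L2,L3,L4,L5:
after L1 α=1/2: [99/2, 225/2, 23/2]
after L2 α=1/2: [125/4, 655/4, 155/4]
after L3 α=4/7: [129/4, 2285/28, 2097/28]
after L4 α=7/8: [6065/32, 40897/224, 24637/224]
after L5 α=2/5: [5367/32, 219459/1120, 134839/1120]
→ [168, 196, 120]

at x=0,y=0 over L1,L2,L3,L4,L5:
+L1 (α=1/3) → [52/3, 70, 175/3]
+L2 (α=1/2) → [221/3, 155/2, 307/6]
+L3 (α=2/5) → [727/5, 1453/10, 839/10]
+L4 (α=2/5) → [2841/25, 5299/50, 2577/50]
+L5 (α=0) → [2841/25, 5299/50, 2577/50]
→ [114, 106, 52]

at x=2,y=0 over L1,L2,L3,L4,L5,L6:
L1 α=4/7: [24/7, 768/7, 456/7]
L2 α=4/7: [5056/49, 3704/49, 7024/49]
L3 α=3/7: [50506/343, 36572/343, 39562/343]
L4 α=1/6: [280313/2058, 103435/1029, 72911/686]
L5 α=6/7: [1354589/14406, 727009/7203, 225203/4802]
L6 α=5/8: [2146919/38416, 1738077/9604, 1323879/38416]
rounded: [56, 181, 34]

at x=1,y=1 over L1,L2,L3,L4,L5,L6:
after L1 α=2/3: [98/3, 32, 422/3]
after L2 α=4/7: [122/7, 564/7, 1242/7]
after L3 α=5/8: [1369/14, 5927/56, 1789/14]
after L4 α=1/2: [3539/28, 19311/112, 5289/28]
after L5 α=5/8: [16357/224, 84253/896, 28187/224]
after L6 α=1/6: [115609/1344, 475921/5376, 152135/1344]
rounded: [86, 89, 113]

(0,3) stack=L1,L2,L3,L4,L5,L6; from [0,0,0]:
L1 α=1/3: [2, 34/3, 110/3]
L2 α=1/2: [91/2, 62/3, 103/3]
L3 α=1/3: [235/3, 184/9, 782/9]
L4 α=3/5: [524/15, 4148/45, 8449/45]
L5 α=1/2: [2017/15, 2704/45, 12229/90]
L6 α=5/6: [4117/90, 5177/135, 104479/540]
= [46, 38, 193]


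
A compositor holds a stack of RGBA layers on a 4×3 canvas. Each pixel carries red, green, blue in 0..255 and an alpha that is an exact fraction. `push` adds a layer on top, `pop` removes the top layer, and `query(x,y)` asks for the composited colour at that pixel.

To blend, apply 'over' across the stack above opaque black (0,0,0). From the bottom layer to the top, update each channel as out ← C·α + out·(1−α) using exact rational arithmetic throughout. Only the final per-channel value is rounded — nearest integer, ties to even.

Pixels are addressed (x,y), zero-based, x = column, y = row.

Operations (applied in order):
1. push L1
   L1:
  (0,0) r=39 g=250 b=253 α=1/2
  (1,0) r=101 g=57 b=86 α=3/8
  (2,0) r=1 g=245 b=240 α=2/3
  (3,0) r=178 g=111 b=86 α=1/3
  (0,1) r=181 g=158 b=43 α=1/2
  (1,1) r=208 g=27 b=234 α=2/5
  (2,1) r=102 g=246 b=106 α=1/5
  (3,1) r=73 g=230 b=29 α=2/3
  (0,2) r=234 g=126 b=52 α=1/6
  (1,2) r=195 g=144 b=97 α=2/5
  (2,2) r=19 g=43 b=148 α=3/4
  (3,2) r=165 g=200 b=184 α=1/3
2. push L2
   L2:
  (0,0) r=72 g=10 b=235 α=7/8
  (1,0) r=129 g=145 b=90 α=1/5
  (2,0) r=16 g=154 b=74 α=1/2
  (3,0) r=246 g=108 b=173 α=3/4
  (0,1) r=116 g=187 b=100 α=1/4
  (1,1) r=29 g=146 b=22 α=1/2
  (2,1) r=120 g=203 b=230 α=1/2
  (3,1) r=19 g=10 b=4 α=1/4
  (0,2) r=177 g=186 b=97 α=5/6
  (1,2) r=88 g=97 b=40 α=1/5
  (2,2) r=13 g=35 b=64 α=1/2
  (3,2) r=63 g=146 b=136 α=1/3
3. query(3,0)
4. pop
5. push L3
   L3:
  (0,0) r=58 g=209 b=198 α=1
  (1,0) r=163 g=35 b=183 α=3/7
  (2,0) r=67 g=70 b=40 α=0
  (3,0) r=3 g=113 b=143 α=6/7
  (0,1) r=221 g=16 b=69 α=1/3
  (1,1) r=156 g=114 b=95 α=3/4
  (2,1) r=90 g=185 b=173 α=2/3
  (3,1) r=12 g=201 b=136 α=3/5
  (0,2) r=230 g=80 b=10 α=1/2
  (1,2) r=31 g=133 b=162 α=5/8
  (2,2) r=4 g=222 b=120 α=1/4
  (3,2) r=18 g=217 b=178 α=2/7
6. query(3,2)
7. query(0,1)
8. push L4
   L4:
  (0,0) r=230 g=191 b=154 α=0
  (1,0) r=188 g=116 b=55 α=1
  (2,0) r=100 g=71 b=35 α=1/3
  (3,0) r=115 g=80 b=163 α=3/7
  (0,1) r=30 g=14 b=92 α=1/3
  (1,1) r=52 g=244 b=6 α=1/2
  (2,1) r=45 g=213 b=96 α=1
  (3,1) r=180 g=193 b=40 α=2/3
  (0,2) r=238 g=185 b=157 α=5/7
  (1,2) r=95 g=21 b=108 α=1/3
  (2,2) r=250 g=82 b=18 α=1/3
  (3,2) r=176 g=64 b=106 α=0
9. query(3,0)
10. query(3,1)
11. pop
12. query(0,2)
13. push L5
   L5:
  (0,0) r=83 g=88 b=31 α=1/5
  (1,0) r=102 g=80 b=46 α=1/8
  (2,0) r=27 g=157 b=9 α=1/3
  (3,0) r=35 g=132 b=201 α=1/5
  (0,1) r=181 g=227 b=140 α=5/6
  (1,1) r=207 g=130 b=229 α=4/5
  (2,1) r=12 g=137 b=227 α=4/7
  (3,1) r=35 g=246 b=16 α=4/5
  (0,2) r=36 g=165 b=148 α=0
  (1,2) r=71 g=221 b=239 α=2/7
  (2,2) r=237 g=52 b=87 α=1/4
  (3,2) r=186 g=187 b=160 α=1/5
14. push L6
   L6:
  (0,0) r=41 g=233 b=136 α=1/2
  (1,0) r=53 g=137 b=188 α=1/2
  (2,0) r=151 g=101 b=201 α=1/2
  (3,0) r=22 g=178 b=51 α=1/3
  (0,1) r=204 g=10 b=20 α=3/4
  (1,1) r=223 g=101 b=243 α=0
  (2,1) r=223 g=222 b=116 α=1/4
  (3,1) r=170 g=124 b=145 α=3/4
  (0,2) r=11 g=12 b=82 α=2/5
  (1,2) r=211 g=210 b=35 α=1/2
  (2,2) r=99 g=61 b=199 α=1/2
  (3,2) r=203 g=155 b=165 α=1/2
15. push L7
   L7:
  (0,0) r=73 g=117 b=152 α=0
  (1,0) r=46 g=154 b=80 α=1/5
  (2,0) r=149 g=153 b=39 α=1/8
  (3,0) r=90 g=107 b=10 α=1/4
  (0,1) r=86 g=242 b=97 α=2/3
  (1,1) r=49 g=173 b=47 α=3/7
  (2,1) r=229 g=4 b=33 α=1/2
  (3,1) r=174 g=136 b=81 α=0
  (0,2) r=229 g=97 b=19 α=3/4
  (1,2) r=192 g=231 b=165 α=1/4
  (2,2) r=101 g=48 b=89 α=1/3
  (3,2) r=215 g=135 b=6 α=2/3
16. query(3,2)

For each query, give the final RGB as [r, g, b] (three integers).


(3,0) stack=L1,L2; from [0,0,0]:
after L1 α=1/3: [178/3, 37, 86/3]
after L2 α=3/4: [598/3, 361/4, 1643/12]
= [199, 90, 137]

at x=3,y=2 over L1,L3:
L1 α=1/3: [55, 200/3, 184/3]
L3 α=2/7: [311/7, 2302/21, 284/3]
→ [44, 110, 95]

at x=0,y=1 over L1,L3:
+L1 (α=1/2) → [181/2, 79, 43/2]
+L3 (α=1/3) → [134, 58, 112/3]
→ [134, 58, 37]

query (3,0) [L1,L3,L4] — begin 0,0,0
after L1 α=1/3: [178/3, 37, 86/3]
after L3 α=6/7: [232/21, 715/7, 380/3]
after L4 α=3/7: [8173/147, 4540/49, 2987/21]
rounded: [56, 93, 142]

query (3,1) [L1,L3,L4] — begin 0,0,0
after L1 α=2/3: [146/3, 460/3, 58/3]
after L3 α=3/5: [80/3, 2729/15, 268/3]
after L4 α=2/3: [1160/9, 8519/45, 508/9]
rounded: [129, 189, 56]

at x=0,y=2 over L1,L3:
+L1 (α=1/6) → [39, 21, 26/3]
+L3 (α=1/2) → [269/2, 101/2, 28/3]
→ [134, 50, 9]

at x=3,y=2 over L1,L3,L5,L6,L7:
after L1 α=1/3: [55, 200/3, 184/3]
after L3 α=2/7: [311/7, 2302/21, 284/3]
after L5 α=1/5: [2546/35, 2627/21, 1616/15]
after L6 α=1/2: [9651/70, 2941/21, 4091/30]
after L7 α=2/3: [39751/210, 8611/63, 4451/90]
→ [189, 137, 49]


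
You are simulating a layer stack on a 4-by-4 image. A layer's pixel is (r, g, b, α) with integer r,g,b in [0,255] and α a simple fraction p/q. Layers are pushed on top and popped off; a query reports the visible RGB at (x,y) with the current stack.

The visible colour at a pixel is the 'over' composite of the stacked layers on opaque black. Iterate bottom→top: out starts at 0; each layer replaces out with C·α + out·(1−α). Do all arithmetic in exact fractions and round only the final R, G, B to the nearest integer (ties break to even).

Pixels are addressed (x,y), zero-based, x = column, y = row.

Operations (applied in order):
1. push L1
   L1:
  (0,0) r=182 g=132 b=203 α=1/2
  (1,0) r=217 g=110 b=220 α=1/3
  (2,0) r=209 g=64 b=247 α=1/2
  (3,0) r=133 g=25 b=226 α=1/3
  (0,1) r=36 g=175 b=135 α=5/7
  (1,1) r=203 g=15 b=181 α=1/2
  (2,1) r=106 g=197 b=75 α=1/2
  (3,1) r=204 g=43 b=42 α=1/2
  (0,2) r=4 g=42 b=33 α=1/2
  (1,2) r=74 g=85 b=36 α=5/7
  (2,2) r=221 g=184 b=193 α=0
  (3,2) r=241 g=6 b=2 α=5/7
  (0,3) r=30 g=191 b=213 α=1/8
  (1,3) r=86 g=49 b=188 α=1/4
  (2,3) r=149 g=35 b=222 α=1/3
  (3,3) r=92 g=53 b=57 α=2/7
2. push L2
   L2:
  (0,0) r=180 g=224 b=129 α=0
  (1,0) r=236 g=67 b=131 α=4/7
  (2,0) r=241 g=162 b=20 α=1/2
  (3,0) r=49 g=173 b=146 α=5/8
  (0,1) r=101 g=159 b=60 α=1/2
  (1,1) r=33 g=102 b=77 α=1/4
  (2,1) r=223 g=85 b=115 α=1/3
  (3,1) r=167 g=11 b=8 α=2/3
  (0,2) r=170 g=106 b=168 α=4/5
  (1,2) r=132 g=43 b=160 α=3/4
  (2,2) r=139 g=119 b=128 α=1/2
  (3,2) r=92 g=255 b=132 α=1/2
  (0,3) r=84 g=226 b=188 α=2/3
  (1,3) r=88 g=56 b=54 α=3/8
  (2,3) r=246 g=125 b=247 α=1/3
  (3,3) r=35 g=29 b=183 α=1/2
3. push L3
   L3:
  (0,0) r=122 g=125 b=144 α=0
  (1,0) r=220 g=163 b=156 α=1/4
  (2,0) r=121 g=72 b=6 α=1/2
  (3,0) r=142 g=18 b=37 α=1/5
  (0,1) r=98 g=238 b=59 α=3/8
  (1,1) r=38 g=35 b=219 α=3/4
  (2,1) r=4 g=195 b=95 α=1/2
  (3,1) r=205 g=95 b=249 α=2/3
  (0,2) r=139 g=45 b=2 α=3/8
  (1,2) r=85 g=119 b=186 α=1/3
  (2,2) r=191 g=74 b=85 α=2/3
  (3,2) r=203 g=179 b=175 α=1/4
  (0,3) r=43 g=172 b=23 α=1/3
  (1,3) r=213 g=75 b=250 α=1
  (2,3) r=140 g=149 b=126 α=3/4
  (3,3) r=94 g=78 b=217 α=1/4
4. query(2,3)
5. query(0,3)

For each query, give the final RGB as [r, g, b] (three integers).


(2,3) stack=L1,L2,L3; from [0,0,0]:
L1 α=1/3: [149/3, 35/3, 74]
L2 α=1/3: [1036/9, 445/9, 395/3]
L3 α=3/4: [1204/9, 1117/9, 1529/12]
rounded: [134, 124, 127]

query (0,3) [L1,L2,L3] — begin 0,0,0
+L1 (α=1/8) → [15/4, 191/8, 213/8]
+L2 (α=2/3) → [229/4, 1269/8, 3221/24]
+L3 (α=1/3) → [105/2, 1957/12, 3497/36]
→ [52, 163, 97]


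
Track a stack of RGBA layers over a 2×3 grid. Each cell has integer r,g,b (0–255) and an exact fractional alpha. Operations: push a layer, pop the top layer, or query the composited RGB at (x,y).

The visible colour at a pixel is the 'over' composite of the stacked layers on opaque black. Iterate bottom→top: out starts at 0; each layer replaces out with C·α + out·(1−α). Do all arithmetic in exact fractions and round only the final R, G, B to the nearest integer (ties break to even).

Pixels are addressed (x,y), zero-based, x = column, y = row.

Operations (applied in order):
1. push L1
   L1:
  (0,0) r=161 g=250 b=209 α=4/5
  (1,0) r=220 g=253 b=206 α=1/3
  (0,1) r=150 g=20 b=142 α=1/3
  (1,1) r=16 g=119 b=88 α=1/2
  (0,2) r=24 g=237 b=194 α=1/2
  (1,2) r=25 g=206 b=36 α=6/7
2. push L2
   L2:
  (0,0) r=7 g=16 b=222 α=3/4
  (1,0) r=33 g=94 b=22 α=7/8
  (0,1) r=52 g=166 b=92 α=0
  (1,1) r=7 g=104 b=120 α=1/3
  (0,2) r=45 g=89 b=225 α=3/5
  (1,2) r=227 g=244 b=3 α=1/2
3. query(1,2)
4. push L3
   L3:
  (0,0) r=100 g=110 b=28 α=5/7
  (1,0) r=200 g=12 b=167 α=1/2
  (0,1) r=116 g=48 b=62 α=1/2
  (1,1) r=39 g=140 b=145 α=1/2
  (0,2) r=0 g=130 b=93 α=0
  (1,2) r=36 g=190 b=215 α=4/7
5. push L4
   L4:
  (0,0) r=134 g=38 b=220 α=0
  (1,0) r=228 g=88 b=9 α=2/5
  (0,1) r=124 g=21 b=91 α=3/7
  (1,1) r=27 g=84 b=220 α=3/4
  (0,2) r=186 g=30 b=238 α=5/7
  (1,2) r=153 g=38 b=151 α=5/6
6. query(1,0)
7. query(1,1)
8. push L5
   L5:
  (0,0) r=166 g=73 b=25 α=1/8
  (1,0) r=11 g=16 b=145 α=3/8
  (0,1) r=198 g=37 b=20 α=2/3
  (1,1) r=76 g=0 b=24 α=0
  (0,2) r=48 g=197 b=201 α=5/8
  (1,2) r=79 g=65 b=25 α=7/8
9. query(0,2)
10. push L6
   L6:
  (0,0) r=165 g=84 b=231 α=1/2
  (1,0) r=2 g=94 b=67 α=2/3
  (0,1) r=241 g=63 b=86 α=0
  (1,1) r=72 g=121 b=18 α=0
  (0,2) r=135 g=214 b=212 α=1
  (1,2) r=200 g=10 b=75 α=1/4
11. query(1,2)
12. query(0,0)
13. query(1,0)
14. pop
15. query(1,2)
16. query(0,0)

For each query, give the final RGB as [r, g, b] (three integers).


(1,2) stack=L1,L2; from [0,0,0]:
after L1 α=6/7: [150/7, 1236/7, 216/7]
after L2 α=1/2: [1739/14, 1472/7, 237/14]
= [124, 210, 17]

at x=1,y=0 over L1,L2,L3,L4:
+L1 (α=1/3) → [220/3, 253/3, 206/3]
+L2 (α=7/8) → [913/24, 2227/24, 167/6]
+L3 (α=1/2) → [5713/48, 2515/48, 1169/12]
+L4 (α=2/5) → [13009/80, 5331/80, 1241/20]
= [163, 67, 62]

query (1,1) [L1,L2,L3,L4] — begin 0,0,0
+L1 (α=1/2) → [8, 119/2, 44]
+L2 (α=1/3) → [23/3, 223/3, 208/3]
+L3 (α=1/2) → [70/3, 643/6, 643/6]
+L4 (α=3/4) → [313/12, 2155/24, 4603/24]
= [26, 90, 192]

(0,2) stack=L1,L2,L3,L4,L5; from [0,0,0]:
after L1 α=1/2: [12, 237/2, 97]
after L2 α=3/5: [159/5, 504/5, 869/5]
after L3 α=0: [159/5, 504/5, 869/5]
after L4 α=5/7: [4968/35, 1758/35, 7688/35]
after L5 α=5/8: [2913/35, 39749/280, 58239/280]
rounded: [83, 142, 208]

(1,2) stack=L1,L2,L3,L4,L5,L6; from [0,0,0]:
after L1 α=6/7: [150/7, 1236/7, 216/7]
after L2 α=1/2: [1739/14, 1472/7, 237/14]
after L3 α=4/7: [7233/98, 9736/49, 12751/98]
after L4 α=5/6: [27401/196, 9523/147, 86741/588]
after L5 α=7/8: [135789/1568, 9551/147, 189641/4704]
after L6 α=1/4: [720967/6272, 10041/196, 307241/6272]
rounded: [115, 51, 49]

at x=0,y=0 over L1,L2,L3,L4,L5,L6:
after L1 α=4/5: [644/5, 200, 836/5]
after L2 α=3/4: [749/20, 62, 2083/10]
after L3 α=5/7: [5749/70, 674/7, 2783/35]
after L4 α=0: [5749/70, 674/7, 2783/35]
after L5 α=1/8: [7409/80, 747/8, 727/10]
after L6 α=1/2: [20609/160, 1419/16, 3037/20]
rounded: [129, 89, 152]

(1,0) stack=L1,L2,L3,L4,L5,L6; from [0,0,0]:
after L1 α=1/3: [220/3, 253/3, 206/3]
after L2 α=7/8: [913/24, 2227/24, 167/6]
after L3 α=1/2: [5713/48, 2515/48, 1169/12]
after L4 α=2/5: [13009/80, 5331/80, 1241/20]
after L5 α=3/8: [13537/128, 6099/128, 2981/32]
after L6 α=2/3: [4683/128, 30163/384, 2423/32]
= [37, 79, 76]

query (1,2) [L1,L2,L3,L4,L5] — begin 0,0,0
after L1 α=6/7: [150/7, 1236/7, 216/7]
after L2 α=1/2: [1739/14, 1472/7, 237/14]
after L3 α=4/7: [7233/98, 9736/49, 12751/98]
after L4 α=5/6: [27401/196, 9523/147, 86741/588]
after L5 α=7/8: [135789/1568, 9551/147, 189641/4704]
rounded: [87, 65, 40]

query (0,0) [L1,L2,L3,L4,L5] — begin 0,0,0
L1 α=4/5: [644/5, 200, 836/5]
L2 α=3/4: [749/20, 62, 2083/10]
L3 α=5/7: [5749/70, 674/7, 2783/35]
L4 α=0: [5749/70, 674/7, 2783/35]
L5 α=1/8: [7409/80, 747/8, 727/10]
→ [93, 93, 73]


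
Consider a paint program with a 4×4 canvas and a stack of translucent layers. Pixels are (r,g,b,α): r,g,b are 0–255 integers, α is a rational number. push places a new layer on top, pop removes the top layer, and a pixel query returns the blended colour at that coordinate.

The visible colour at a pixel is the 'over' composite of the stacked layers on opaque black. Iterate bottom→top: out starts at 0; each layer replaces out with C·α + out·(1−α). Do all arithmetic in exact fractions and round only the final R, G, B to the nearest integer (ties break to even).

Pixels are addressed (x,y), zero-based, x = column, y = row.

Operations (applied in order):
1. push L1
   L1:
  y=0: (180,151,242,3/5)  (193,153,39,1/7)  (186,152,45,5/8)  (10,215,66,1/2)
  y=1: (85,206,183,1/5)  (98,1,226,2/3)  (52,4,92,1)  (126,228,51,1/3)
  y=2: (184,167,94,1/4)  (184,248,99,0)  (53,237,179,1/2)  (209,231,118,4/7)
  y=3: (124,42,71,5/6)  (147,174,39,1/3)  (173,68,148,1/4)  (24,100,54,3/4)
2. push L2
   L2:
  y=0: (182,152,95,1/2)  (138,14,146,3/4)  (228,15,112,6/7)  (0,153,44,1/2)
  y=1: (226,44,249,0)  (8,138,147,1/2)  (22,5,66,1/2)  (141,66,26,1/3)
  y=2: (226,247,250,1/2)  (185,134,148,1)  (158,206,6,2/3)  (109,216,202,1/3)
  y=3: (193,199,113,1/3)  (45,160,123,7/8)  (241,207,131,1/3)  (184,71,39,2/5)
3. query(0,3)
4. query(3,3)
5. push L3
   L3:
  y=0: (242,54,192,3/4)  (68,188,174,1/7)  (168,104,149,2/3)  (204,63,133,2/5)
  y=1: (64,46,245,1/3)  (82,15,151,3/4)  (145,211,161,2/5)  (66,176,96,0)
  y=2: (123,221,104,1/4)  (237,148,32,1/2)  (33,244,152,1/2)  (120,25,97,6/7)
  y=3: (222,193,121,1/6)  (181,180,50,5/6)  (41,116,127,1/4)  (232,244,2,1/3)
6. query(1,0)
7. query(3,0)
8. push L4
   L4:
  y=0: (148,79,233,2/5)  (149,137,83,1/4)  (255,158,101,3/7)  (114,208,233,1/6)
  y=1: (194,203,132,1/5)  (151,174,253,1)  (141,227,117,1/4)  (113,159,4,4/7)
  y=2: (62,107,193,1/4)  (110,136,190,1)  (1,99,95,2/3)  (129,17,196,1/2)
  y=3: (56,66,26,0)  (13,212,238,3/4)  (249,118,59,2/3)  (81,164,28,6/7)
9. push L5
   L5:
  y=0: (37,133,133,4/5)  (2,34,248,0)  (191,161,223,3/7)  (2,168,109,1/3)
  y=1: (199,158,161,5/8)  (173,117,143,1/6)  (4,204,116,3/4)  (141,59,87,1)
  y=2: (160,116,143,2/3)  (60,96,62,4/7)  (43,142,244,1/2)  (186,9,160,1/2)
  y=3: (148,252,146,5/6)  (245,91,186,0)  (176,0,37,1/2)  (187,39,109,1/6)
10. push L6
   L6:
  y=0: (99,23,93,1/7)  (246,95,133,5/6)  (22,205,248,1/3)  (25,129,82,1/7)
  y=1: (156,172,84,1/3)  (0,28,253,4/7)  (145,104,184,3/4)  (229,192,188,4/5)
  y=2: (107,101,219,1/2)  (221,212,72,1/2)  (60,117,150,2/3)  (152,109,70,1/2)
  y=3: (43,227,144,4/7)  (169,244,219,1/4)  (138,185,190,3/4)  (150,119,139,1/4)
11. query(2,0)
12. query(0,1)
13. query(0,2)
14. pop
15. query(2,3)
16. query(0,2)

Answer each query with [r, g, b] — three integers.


(0,3) stack=L1,L2; from [0,0,0]:
+L1 (α=5/6) → [310/3, 35, 355/6]
+L2 (α=1/3) → [1199/9, 269/3, 694/9]
rounded: [133, 90, 77]

(3,3) stack=L1,L2; from [0,0,0]:
after L1 α=3/4: [18, 75, 81/2]
after L2 α=2/5: [422/5, 367/5, 399/10]
→ [84, 73, 40]

query (1,0) [L1,L2,L3] — begin 0,0,0
L1 α=1/7: [193/7, 153/7, 39/7]
L2 α=3/4: [3091/28, 447/28, 3105/28]
L3 α=1/7: [10225/98, 3973/98, 11751/98]
= [104, 41, 120]

at x=3,y=0 over L1,L2,L3:
L1 α=1/2: [5, 215/2, 33]
L2 α=1/2: [5/2, 521/4, 77/2]
L3 α=2/5: [831/10, 2067/20, 763/10]
rounded: [83, 103, 76]

(2,0) stack=L1,L2,L3,L4,L5,L6; from [0,0,0]:
+L1 (α=5/8) → [465/4, 95, 225/8]
+L2 (α=6/7) → [5937/28, 185/7, 5601/56]
+L3 (α=2/3) → [5115/28, 547/7, 22289/168]
+L4 (α=3/7) → [10470/49, 5506/49, 35015/294]
+L5 (α=3/7) → [69957/343, 45691/343, 168373/1029]
+L6 (α=1/3) → [147460/1029, 53899/343, 591938/3087]
= [143, 157, 192]

(0,1) stack=L1,L2,L3,L4,L5,L6; from [0,0,0]:
after L1 α=1/5: [17, 206/5, 183/5]
after L2 α=0: [17, 206/5, 183/5]
after L3 α=1/3: [98/3, 214/5, 1591/15]
after L4 α=1/5: [974/15, 1871/25, 8344/75]
after L5 α=5/8: [5949/40, 25363/200, 28469/200]
after L6 α=1/3: [3023/20, 42563/300, 36869/300]
= [151, 142, 123]

at x=0,y=2 over L1,L2,L3,L4,L5,L6:
L1 α=1/4: [46, 167/4, 47/2]
L2 α=1/2: [136, 1155/8, 547/4]
L3 α=1/4: [531/4, 5233/32, 2057/16]
L4 α=1/4: [1841/16, 19123/128, 9259/64]
L5 α=2/3: [6961/48, 16273/128, 27563/192]
L6 α=1/2: [12097/96, 29201/256, 69611/384]
→ [126, 114, 181]

query (2,3) [L1,L2,L3,L4,L5] — begin 0,0,0
+L1 (α=1/4) → [173/4, 17, 37]
+L2 (α=1/3) → [655/6, 241/3, 205/3]
+L3 (α=1/4) → [737/8, 357/4, 83]
+L4 (α=2/3) → [4721/24, 1301/12, 67]
+L5 (α=1/2) → [8945/48, 1301/24, 52]
rounded: [186, 54, 52]

(0,2) stack=L1,L2,L3,L4,L5; from [0,0,0]:
L1 α=1/4: [46, 167/4, 47/2]
L2 α=1/2: [136, 1155/8, 547/4]
L3 α=1/4: [531/4, 5233/32, 2057/16]
L4 α=1/4: [1841/16, 19123/128, 9259/64]
L5 α=2/3: [6961/48, 16273/128, 27563/192]
rounded: [145, 127, 144]


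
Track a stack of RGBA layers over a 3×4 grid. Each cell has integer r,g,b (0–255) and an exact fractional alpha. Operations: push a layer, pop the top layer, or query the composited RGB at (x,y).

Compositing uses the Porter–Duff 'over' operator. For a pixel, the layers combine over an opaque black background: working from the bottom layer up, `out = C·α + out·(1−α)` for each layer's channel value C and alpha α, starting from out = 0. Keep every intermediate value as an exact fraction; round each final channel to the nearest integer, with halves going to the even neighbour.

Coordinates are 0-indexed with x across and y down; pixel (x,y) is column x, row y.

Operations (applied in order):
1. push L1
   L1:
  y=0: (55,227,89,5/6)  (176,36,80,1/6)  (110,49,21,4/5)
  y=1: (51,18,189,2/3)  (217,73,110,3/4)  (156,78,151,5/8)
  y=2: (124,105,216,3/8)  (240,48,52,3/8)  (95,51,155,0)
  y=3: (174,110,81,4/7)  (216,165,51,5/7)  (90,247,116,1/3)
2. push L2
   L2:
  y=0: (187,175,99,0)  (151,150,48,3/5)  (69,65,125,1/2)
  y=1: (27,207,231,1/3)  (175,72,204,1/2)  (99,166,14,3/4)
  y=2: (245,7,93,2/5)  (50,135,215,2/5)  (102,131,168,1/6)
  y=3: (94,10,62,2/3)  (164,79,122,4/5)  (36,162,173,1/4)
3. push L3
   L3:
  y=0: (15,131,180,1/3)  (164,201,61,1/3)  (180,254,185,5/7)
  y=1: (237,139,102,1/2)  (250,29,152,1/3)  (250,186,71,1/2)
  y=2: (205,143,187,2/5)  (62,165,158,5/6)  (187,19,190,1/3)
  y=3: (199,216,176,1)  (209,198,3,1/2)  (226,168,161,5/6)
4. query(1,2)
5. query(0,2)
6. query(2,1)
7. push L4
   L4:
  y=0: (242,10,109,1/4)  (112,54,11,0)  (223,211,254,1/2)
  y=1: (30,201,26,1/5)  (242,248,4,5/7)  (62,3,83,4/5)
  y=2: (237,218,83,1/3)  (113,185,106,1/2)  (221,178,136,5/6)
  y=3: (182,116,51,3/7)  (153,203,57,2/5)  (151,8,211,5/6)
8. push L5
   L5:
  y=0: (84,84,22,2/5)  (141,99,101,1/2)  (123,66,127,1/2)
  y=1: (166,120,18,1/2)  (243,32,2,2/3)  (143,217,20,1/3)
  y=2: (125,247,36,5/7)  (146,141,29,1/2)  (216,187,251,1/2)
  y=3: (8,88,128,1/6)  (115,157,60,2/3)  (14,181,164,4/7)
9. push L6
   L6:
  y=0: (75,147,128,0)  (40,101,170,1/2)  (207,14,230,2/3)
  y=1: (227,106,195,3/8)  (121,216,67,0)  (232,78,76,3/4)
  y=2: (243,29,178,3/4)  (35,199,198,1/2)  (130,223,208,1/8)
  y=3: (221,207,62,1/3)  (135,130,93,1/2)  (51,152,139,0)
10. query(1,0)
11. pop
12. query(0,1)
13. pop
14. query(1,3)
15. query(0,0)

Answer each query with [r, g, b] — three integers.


query (1,2) [L1,L2,L3] — begin 0,0,0
after L1 α=3/8: [90, 18, 39/2]
after L2 α=2/5: [74, 324/5, 977/10]
after L3 α=5/6: [64, 1483/10, 2959/20]
rounded: [64, 148, 148]

(0,2) stack=L1,L2,L3; from [0,0,0]:
after L1 α=3/8: [93/2, 315/8, 81]
after L2 α=2/5: [1259/10, 1057/40, 429/5]
after L3 α=2/5: [7877/50, 14611/200, 3157/25]
→ [158, 73, 126]

at x=2,y=1 over L1,L2,L3:
+L1 (α=5/8) → [195/2, 195/4, 755/8]
+L2 (α=3/4) → [789/8, 2187/16, 1091/32]
+L3 (α=1/2) → [2789/16, 5163/32, 3363/64]
rounded: [174, 161, 53]

(1,0) stack=L1,L2,L3,L4,L5,L6; from [0,0,0]:
+L1 (α=1/6) → [88/3, 6, 40/3]
+L2 (α=3/5) → [307/3, 462/5, 512/15]
+L3 (α=1/3) → [1106/9, 643/5, 1939/45]
+L4 (α=0) → [1106/9, 643/5, 1939/45]
+L5 (α=1/2) → [2375/18, 569/5, 3242/45]
+L6 (α=1/2) → [3095/36, 537/5, 5446/45]
→ [86, 107, 121]

query (0,1) [L1,L2,L3,L4,L5] — begin 0,0,0
after L1 α=2/3: [34, 12, 126]
after L2 α=1/3: [95/3, 77, 161]
after L3 α=1/2: [403/3, 108, 263/2]
after L4 α=1/5: [1702/15, 633/5, 552/5]
after L5 α=1/2: [2096/15, 1233/10, 321/5]
rounded: [140, 123, 64]

(1,3) stack=L1,L2,L3,L4; from [0,0,0]:
after L1 α=5/7: [1080/7, 825/7, 255/7]
after L2 α=4/5: [5672/35, 3037/35, 3671/35]
after L3 α=1/2: [12987/70, 9967/70, 1888/35]
after L4 α=2/5: [60381/350, 58321/350, 9654/175]
→ [173, 167, 55]

(0,0) stack=L1,L2,L3,L4; from [0,0,0]:
+L1 (α=5/6) → [275/6, 1135/6, 445/6]
+L2 (α=0) → [275/6, 1135/6, 445/6]
+L3 (α=1/3) → [320/9, 1528/9, 985/9]
+L4 (α=1/4) → [523/6, 779/6, 328/3]
→ [87, 130, 109]
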